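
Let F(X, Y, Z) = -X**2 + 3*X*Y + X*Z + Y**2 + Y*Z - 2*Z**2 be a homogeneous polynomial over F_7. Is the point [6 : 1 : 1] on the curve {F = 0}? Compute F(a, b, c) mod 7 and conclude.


F(6,1,1) ≡ 2 (mod 7); P is NOT on the curve.

Evaluate F(6, 1, 1) term-by-term (mod 7).
  -X**2 ↦ -1·36·1·1 = -36
  3*X*Y ↦ 3·6·1·1 = 18
  X*Z ↦ 1·6·1·1 = 6
  Y**2 ↦ 1·1·1·1 = 1
  Y*Z ↦ 1·1·1·1 = 1
  -2*Z**2 ↦ -2·1·1·1 = -2
Sum: F(6, 1, 1) = (-36) + (18) + (6) + (1) + (1) + (-2) = -12.
Reducing mod 7: -12 ≡ 2 (mod 7).
Since F(a, b, c) ≡ 2 ≠ 0 (mod 7), P does NOT lie on the curve.


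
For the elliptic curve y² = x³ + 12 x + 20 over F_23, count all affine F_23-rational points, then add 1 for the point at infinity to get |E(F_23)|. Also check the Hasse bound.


Affine points = {(2, 11), (2, 12), (6, 3), (6, 20), (9, 11), (9, 12), (10, 6), (10, 17), (12, 11), (12, 12), (13, 2), (13, 21), (17, 10), (17, 13), (19, 0), (20, 7), (20, 16)}; affine count = 17; |E(F_23)| = 18.

Discriminant check: Δ ∝ 4a³ + 27b² = 4·12³ + 27·20² = 4·1728 + 27·400 ≡ 2 (mod 23). Nonzero ⇒ E is nonsingular.
For each x ∈ F_23, compute rhs = x³ + 12·x + 20 mod 23, then count y ∈ F_23 with y² ≡ rhs.
  x = 0: rhs = 20, matching y values: none (0 points).
  x = 1: rhs = 10, matching y values: none (0 points).
  x = 2: rhs = 6, matching y values: 11, 12 (2 points).
  x = 3: rhs = 14, matching y values: none (0 points).
  x = 4: rhs = 17, matching y values: none (0 points).
  x = 5: rhs = 21, matching y values: none (0 points).
  x = 6: rhs = 9, matching y values: 3, 20 (2 points).
  x = 7: rhs = 10, matching y values: none (0 points).
  x = 8: rhs = 7, matching y values: none (0 points).
  x = 9: rhs = 6, matching y values: 11, 12 (2 points).
  x = 10: rhs = 13, matching y values: 6, 17 (2 points).
  x = 11: rhs = 11, matching y values: none (0 points).
  x = 12: rhs = 6, matching y values: 11, 12 (2 points).
  x = 13: rhs = 4, matching y values: 2, 21 (2 points).
  x = 14: rhs = 11, matching y values: none (0 points).
  x = 15: rhs = 10, matching y values: none (0 points).
  x = 16: rhs = 7, matching y values: none (0 points).
  x = 17: rhs = 8, matching y values: 10, 13 (2 points).
  x = 18: rhs = 19, matching y values: none (0 points).
  x = 19: rhs = 0, matching y values: 0 (1 points).
  x = 20: rhs = 3, matching y values: 7, 16 (2 points).
  x = 21: rhs = 11, matching y values: none (0 points).
  x = 22: rhs = 7, matching y values: none (0 points).
Total affine count: 17.
Full point count |E(F_23)| = 17 + 1 = 18.
Hasse bound: |18 − (23+1)| = |-6| = 6 ≤ 2√23 ≈ 9.5917 ✓.


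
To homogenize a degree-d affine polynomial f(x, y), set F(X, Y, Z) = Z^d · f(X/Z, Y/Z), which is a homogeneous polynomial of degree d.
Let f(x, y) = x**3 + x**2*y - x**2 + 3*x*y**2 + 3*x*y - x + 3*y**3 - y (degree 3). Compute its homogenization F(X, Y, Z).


F(X, Y, Z) = X**3 + X**2*Y - X**2*Z + 3*X*Y**2 + 3*X*Y*Z - X*Z**2 + 3*Y**3 - Y*Z**2

deg(f) = 3.
Substitute x = X/Z, y = Y/Z into f, then multiply by Z^3.
  monomial 1·x^3·y^0 ↦ 1·X^3·Y^0·Z^0.
  monomial 1·x^2·y^1 ↦ 1·X^2·Y^1·Z^0.
  monomial -1·x^2·y^0 ↦ -1·X^2·Y^0·Z^1.
  monomial 3·x^1·y^2 ↦ 3·X^1·Y^2·Z^0.
  monomial 3·x^1·y^1 ↦ 3·X^1·Y^1·Z^1.
  monomial -1·x^1·y^0 ↦ -1·X^1·Y^0·Z^2.
  monomial 3·x^0·y^3 ↦ 3·X^0·Y^3·Z^0.
  monomial -1·x^0·y^1 ↦ -1·X^0·Y^1·Z^2.
Collecting: F(X, Y, Z) = X**3 + X**2*Y - X**2*Z + 3*X*Y**2 + 3*X*Y*Z - X*Z**2 + 3*Y**3 - Y*Z**2.


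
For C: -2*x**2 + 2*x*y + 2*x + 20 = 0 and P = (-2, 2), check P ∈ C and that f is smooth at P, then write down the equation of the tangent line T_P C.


Tangent line at P: 14*x - 4*y + 36 = 0.

Step 1: f(-2, 2) = 0, so P lies on C.
Step 2: partial derivatives
  f_x(x, y) = -4*x + 2*y + 2, f_y(x, y) = 2*x.
  f_x(P) = 14, f_y(P) = -4 (gradient nonzero, so P is smooth).
Step 3: tangent line at P: 14·(x − -2) + -4·(y − 2) = 0.
Expanding: 14*x - 4*y + 36 = 0.


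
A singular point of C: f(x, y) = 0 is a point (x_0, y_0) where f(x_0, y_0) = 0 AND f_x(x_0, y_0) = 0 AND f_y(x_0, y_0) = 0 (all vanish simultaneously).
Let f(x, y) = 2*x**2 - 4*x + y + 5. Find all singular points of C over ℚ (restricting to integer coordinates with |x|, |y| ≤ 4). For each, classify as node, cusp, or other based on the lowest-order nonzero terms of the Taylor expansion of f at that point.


No singular points in the scanned grid; C is smooth there.

Compute partial derivatives:
  f_x = 4*x - 4.
  f_y = 1.
f_y = 1 is a nonzero constant, so f_y never vanishes: no point (x, y) can satisfy f = f_x = f_y = 0. In particular no (x, y) ∈ {−4, ..., 4}² is singular; the curve is smooth.


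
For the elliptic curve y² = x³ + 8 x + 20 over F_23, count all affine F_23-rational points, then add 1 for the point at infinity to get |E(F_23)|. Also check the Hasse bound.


Affine points = {(1, 11), (1, 12), (3, 5), (3, 18), (4, 1), (4, 22), (5, 1), (5, 22), (6, 10), (6, 13), (9, 4), (9, 19), (11, 6), (11, 17), (12, 2), (12, 21), (14, 1), (14, 22), (16, 9), (16, 14), (17, 3), (17, 20), (18, 4), (18, 19), (19, 4), (19, 19)}; affine count = 26; |E(F_23)| = 27.

Discriminant check: Δ ∝ 4a³ + 27b² = 4·8³ + 27·20² = 4·512 + 27·400 ≡ 14 (mod 23). Nonzero ⇒ E is nonsingular.
For each x ∈ F_23, compute rhs = x³ + 8·x + 20 mod 23, then count y ∈ F_23 with y² ≡ rhs.
  x = 0: rhs = 20, matching y values: none (0 points).
  x = 1: rhs = 6, matching y values: 11, 12 (2 points).
  x = 2: rhs = 21, matching y values: none (0 points).
  x = 3: rhs = 2, matching y values: 5, 18 (2 points).
  x = 4: rhs = 1, matching y values: 1, 22 (2 points).
  x = 5: rhs = 1, matching y values: 1, 22 (2 points).
  x = 6: rhs = 8, matching y values: 10, 13 (2 points).
  x = 7: rhs = 5, matching y values: none (0 points).
  x = 8: rhs = 21, matching y values: none (0 points).
  x = 9: rhs = 16, matching y values: 4, 19 (2 points).
  x = 10: rhs = 19, matching y values: none (0 points).
  x = 11: rhs = 13, matching y values: 6, 17 (2 points).
  x = 12: rhs = 4, matching y values: 2, 21 (2 points).
  x = 13: rhs = 21, matching y values: none (0 points).
  x = 14: rhs = 1, matching y values: 1, 22 (2 points).
  x = 15: rhs = 19, matching y values: none (0 points).
  x = 16: rhs = 12, matching y values: 9, 14 (2 points).
  x = 17: rhs = 9, matching y values: 3, 20 (2 points).
  x = 18: rhs = 16, matching y values: 4, 19 (2 points).
  x = 19: rhs = 16, matching y values: 4, 19 (2 points).
  x = 20: rhs = 15, matching y values: none (0 points).
  x = 21: rhs = 19, matching y values: none (0 points).
  x = 22: rhs = 11, matching y values: none (0 points).
Total affine count: 26.
Full point count |E(F_23)| = 26 + 1 = 27.
Hasse bound: |27 − (23+1)| = |3| = 3 ≤ 2√23 ≈ 9.5917 ✓.


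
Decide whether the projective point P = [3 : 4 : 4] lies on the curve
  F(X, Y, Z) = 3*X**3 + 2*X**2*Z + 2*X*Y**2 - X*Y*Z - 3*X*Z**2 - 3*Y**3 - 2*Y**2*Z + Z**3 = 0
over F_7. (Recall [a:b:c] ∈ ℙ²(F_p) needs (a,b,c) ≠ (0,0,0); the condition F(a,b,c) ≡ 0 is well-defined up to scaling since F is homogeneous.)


F(3,4,4) ≡ 4 (mod 7); P is NOT on the curve.

Evaluate F(3, 4, 4) term-by-term (mod 7).
  3*X**3 ↦ 3·27·1·1 = 81
  2*X**2*Z ↦ 2·9·1·4 = 72
  2*X*Y**2 ↦ 2·3·16·1 = 96
  -X*Y*Z ↦ -1·3·4·4 = -48
  -3*X*Z**2 ↦ -3·3·1·16 = -144
  -3*Y**3 ↦ -3·1·64·1 = -192
  -2*Y**2*Z ↦ -2·1·16·4 = -128
  Z**3 ↦ 1·1·1·64 = 64
Sum: F(3, 4, 4) = (81) + (72) + (96) + (-48) + (-144) + (-192) + (-128) + (64) = -199.
Reducing mod 7: -199 ≡ 4 (mod 7).
Since F(a, b, c) ≡ 4 ≠ 0 (mod 7), P does NOT lie on the curve.


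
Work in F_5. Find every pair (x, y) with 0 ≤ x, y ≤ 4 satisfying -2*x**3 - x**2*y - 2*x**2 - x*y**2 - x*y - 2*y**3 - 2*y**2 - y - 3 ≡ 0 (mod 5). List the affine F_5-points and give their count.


Affine F_5-points: {(1, 1), (1, 4), (2, 1), (3, 0), (3, 1), (3, 4), (4, 2)}; count = 7.

For each of the 25 pairs (x, y) ∈ F_5², evaluate f(x, y) mod 5. Record the zeros.
  x = 0: [0↦2, 1↦2, 2↦1, 3↦2, 4↦3]  zeros at y ∈ ∅
  x = 1: [0↦3, 1↦0, 2↦4, 3↦3, 4↦0]  zeros at y ∈ {1, 4}
  x = 2: [0↦3, 1↦0, 2↦2, 3↦2, 4↦3]  zeros at y ∈ {1}
  x = 3: [0↦0, 1↦0, 2↦3, 3↦2, 4↦0]  zeros at y ∈ {0, 1, 4}
  x = 4: [0↦2, 1↦3, 2↦0, 3↦1, 4↦4]  zeros at y ∈ {2}
Collecting zeros: affine points = {(1, 1), (1, 4), (2, 1), (3, 0), (3, 1), (3, 4), (4, 2)}.
Total count |C(F_5)_aff| = 7.


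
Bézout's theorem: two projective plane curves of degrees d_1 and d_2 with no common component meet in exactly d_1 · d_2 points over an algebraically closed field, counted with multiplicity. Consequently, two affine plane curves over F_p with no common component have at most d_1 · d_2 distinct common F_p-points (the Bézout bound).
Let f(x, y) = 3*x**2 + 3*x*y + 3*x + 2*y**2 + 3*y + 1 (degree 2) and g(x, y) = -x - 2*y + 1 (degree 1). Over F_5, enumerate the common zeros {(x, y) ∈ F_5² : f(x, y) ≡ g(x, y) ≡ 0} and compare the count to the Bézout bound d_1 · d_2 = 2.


Common zeros: {(2, 2)}; count = 1; Bézout bound = 2.

deg(f) = 2, deg(g) = 1, so Bézout bound = 2.
Scan x ∈ F_5. For each x, list the y ∈ F_5 with f(x, y) ≡ 0 and those with g(x, y) ≡ 0 (mod 5); the common zeros in that column are the intersection.
  x = 0: f ≡ 0 at y ∈ {2, 4}; g ≡ 0 at y ∈ {3}; common: ∅.
  x = 1: f ≡ 0 at y ∈ {1}; g ≡ 0 at y ∈ {0}; common: ∅.
  x = 2: f ≡ 0 at y ∈ {1, 2}; g ≡ 0 at y ∈ {2}; common: {2}.
  x = 3: f ≡ 0 at y ∈ ∅; g ≡ 0 at y ∈ {4}; common: ∅.
  x = 4: f ≡ 0 at y ∈ ∅; g ≡ 0 at y ∈ {1}; common: ∅.
Collecting: common zeros = {(2, 2)}, so the count is 1.
Comparison with the Bézout bound: 1 ≤ 2 = deg(f)·deg(g), as expected for curves with no common component (the affine F_5-count falls short of the bound because intersections may lie at infinity, over extension fields, or carry multiplicity).


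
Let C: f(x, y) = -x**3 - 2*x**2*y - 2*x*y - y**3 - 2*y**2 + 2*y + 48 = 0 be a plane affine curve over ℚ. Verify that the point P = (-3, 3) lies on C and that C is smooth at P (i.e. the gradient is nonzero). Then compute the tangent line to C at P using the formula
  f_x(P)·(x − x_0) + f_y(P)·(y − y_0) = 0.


Tangent line at P: 3*x - 49*y + 156 = 0.

Step 1: f(-3, 3) = 0, so P lies on C.
Step 2: partial derivatives
  f_x(x, y) = -3*x**2 - 4*x*y - 2*y, f_y(x, y) = -2*x**2 - 2*x - 3*y**2 - 4*y + 2.
  f_x(P) = 3, f_y(P) = -49 (gradient nonzero, so P is smooth).
Step 3: tangent line at P: 3·(x − -3) + -49·(y − 3) = 0.
Expanding: 3*x - 49*y + 156 = 0.


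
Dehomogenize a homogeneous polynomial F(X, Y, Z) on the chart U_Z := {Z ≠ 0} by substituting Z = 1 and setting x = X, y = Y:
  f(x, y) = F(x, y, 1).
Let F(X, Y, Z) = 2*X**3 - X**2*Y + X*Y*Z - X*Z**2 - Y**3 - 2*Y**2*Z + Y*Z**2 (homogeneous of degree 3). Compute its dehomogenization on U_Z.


f(x, y) = 2*x**3 - x**2*y + x*y - x - y**3 - 2*y**2 + y

On U_Z we set Z = 1. Each monomial c·X^i·Y^j·Z^k in F becomes c·x^i·y^j·1^k = c·x^i·y^j.
Substituting Z = 1: F(X, Y, 1) = 2*x**3 - x**2*y + x*y - x - y**3 - 2*y**2 + y.
Note: deg(f) ≤ deg(F) = 3; strict inequality happens when F is divisible by Z (lost terms).


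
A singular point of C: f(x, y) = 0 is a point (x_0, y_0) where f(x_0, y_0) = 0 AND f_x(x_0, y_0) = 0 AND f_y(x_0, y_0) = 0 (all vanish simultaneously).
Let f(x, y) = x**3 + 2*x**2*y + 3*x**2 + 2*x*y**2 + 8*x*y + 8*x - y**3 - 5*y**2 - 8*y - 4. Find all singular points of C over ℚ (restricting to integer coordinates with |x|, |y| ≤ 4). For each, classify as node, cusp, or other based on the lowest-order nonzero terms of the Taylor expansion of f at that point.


Singular points: {(0, -2)}; classification: node.

Compute partial derivatives:
  f_x = 3*x**2 + 4*x*y + 6*x + 2*y**2 + 8*y + 8.
  f_y = 2*x**2 + 4*x*y + 8*x - 3*y**2 - 10*y - 8.
Scan x_0 ∈ {−4, ..., 4}. For each x_0, f_y(x_0, y) is a polynomial in y; find its integer roots y ∈ {−4, ..., 4}, then test f_x and f at those candidates.
  x = -4: f_y(-4, y) = -3*y**2 - 26*y - 8; no integer root y with |y| ≤ 4.
  x = -3: f_y(-3, y) = -3*y**2 - 22*y - 14; no integer root y with |y| ≤ 4.
  x = -2: f_y(-2, y) = -3*y**2 - 18*y - 16; no integer root y with |y| ≤ 4.
  x = -1: f_y(-1, y) = -3*y**2 - 14*y - 14; no integer root y with |y| ≤ 4.
  x = 0: f_y(0, y) = -3*y**2 - 10*y - 8; vanishes at y ∈ {-2}. (0, -2): f_x = 0, f = 0 — SINGULAR.
  x = 1: f_y(1, y) = -3*y**2 - 6*y + 2; no integer root y with |y| ≤ 4.
  x = 2: f_y(2, y) = -3*y**2 - 2*y + 16; vanishes at y ∈ {2}. (2, 2): f_x = 72 ≠ 0.
  x = 3: f_y(3, y) = -3*y**2 + 2*y + 34; no integer root y with |y| ≤ 4.
  x = 4: f_y(4, y) = -3*y**2 + 6*y + 56; no integer root y with |y| ≤ 4.
Only singular point on the grid: (0, -2).
Classify: substitute x = 0 + u, y = -2 + v and expand: f = u**3 + 2*u**2*v - u**2 + 2*u*v**2 - v**3 + v**2.
No constant or linear terms (consistent with a singular point). Quadratic part: -u**2 + v**2. Cubic part: u**3 + 2*u**2*v + 2*u*v**2 - v**3.
The quadratic part v**2 - u**2 = (v − u)(v + u) splits into two distinct linear factors, so there are two distinct tangent lines y − -2 = ±(x − 0) — this is a node (ordinary double point).
Classification: node.


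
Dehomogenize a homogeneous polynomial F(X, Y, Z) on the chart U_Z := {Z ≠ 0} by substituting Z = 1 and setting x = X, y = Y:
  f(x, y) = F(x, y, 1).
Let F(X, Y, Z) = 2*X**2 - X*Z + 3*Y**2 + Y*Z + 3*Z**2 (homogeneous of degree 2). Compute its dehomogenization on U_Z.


f(x, y) = 2*x**2 - x + 3*y**2 + y + 3

On U_Z we set Z = 1. Each monomial c·X^i·Y^j·Z^k in F becomes c·x^i·y^j·1^k = c·x^i·y^j.
Substituting Z = 1: F(X, Y, 1) = 2*x**2 - x + 3*y**2 + y + 3.
Note: deg(f) ≤ deg(F) = 2; strict inequality happens when F is divisible by Z (lost terms).


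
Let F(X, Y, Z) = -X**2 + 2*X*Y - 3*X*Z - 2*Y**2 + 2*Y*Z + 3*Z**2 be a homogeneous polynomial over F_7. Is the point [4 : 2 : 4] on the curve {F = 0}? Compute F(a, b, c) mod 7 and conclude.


F(4,2,4) ≡ 1 (mod 7); P is NOT on the curve.

Evaluate F(4, 2, 4) term-by-term (mod 7).
  -X**2 ↦ -1·16·1·1 = -16
  2*X*Y ↦ 2·4·2·1 = 16
  -3*X*Z ↦ -3·4·1·4 = -48
  -2*Y**2 ↦ -2·1·4·1 = -8
  2*Y*Z ↦ 2·1·2·4 = 16
  3*Z**2 ↦ 3·1·1·16 = 48
Sum: F(4, 2, 4) = (-16) + (16) + (-48) + (-8) + (16) + (48) = 8.
Reducing mod 7: 8 ≡ 1 (mod 7).
Since F(a, b, c) ≡ 1 ≠ 0 (mod 7), P does NOT lie on the curve.


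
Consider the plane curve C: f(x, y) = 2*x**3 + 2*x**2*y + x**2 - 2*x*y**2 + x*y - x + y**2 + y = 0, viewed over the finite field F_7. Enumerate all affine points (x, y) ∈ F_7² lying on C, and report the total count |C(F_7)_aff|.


Affine F_7-points: {(0, 0), (0, 6), (2, 2), (2, 4), (3, 1), (3, 2), (4, 0), (5, 3), (5, 4), (6, 0), (6, 4)}; count = 11.

For each of the 49 pairs (x, y) ∈ F_7², evaluate f(x, y) mod 7. Record the zeros.
  x = 0: [0↦0, 1↦2, 2↦6, 3↦5, 4↦6, 5↦2, 6↦0]  zeros at y ∈ {0, 6}
  x = 1: [0↦2, 1↦5, 2↦6, 3↦5, 4↦2, 5↦4, 6↦4]  zeros at y ∈ ∅
  x = 2: [0↦4, 1↦5, 2↦0, 3↦3, 4↦0, 5↦5, 6↦4]  zeros at y ∈ {2, 4}
  x = 3: [0↦4, 1↦0, 2↦0, 3↦4, 4↦5, 5↦3, 6↦5]  zeros at y ∈ {1, 2}
  x = 4: [0↦0, 1↦2, 2↦4, 3↦6, 4↦1, 5↦3, 6↦5]  zeros at y ∈ {0}
  x = 5: [0↦4, 1↦2, 2↦3, 3↦0, 4↦0, 5↦3, 6↦2]  zeros at y ∈ {3, 4}
  x = 6: [0↦0, 1↦5, 2↦2, 3↦5, 4↦0, 5↦1, 6↦1]  zeros at y ∈ {0, 4}
Collecting zeros: affine points = {(0, 0), (0, 6), (2, 2), (2, 4), (3, 1), (3, 2), (4, 0), (5, 3), (5, 4), (6, 0), (6, 4)}.
Total count |C(F_7)_aff| = 11.


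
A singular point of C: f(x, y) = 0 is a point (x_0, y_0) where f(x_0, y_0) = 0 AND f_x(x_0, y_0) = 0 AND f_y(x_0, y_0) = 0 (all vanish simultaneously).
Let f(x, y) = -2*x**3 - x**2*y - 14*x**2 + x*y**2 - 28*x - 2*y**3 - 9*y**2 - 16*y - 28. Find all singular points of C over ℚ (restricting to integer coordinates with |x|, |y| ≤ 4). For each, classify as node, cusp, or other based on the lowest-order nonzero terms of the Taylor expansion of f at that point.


Singular points: {(-2, -2)}; classification: cusp.

Compute partial derivatives:
  f_x = -6*x**2 - 2*x*y - 28*x + y**2 - 28.
  f_y = -x**2 + 2*x*y - 6*y**2 - 18*y - 16.
Scan x_0 ∈ {−4, ..., 4}. For each x_0, f_y(x_0, y) is a polynomial in y; find its integer roots y ∈ {−4, ..., 4}, then test f_x and f at those candidates.
  x = -4: f_y(-4, y) = -6*y**2 - 26*y - 32; no integer root y with |y| ≤ 4.
  x = -3: f_y(-3, y) = -6*y**2 - 24*y - 25; no integer root y with |y| ≤ 4.
  x = -2: f_y(-2, y) = -6*y**2 - 22*y - 20; vanishes at y ∈ {-2}. (-2, -2): f_x = 0, f = 0 — SINGULAR.
  x = -1: f_y(-1, y) = -6*y**2 - 20*y - 17; no integer root y with |y| ≤ 4.
  x = 0: f_y(0, y) = -6*y**2 - 18*y - 16; no integer root y with |y| ≤ 4.
  x = 1: f_y(1, y) = -6*y**2 - 16*y - 17; no integer root y with |y| ≤ 4.
  x = 2: f_y(2, y) = -6*y**2 - 14*y - 20; no integer root y with |y| ≤ 4.
  x = 3: f_y(3, y) = -6*y**2 - 12*y - 25; no integer root y with |y| ≤ 4.
  x = 4: f_y(4, y) = -6*y**2 - 10*y - 32; no integer root y with |y| ≤ 4.
Only singular point on the grid: (-2, -2).
Classify: substitute x = -2 + u, y = -2 + v and expand: f = -2*u**3 - u**2*v + u*v**2 - 2*v**3 + v**2.
No constant or linear terms (consistent with a singular point). Quadratic part: v**2. Cubic part: -2*u**3 - u**2*v + u*v**2 - 2*v**3.
The quadratic part v**2 is a perfect square, so there is a single (double) tangent line v = 0, i.e. y = -2. Restricting the cubic part to that line (v = 0) leaves -2*u**3 ≠ 0, so f is not divisible by v and the branch is v² ≈ 2*u**3 to lowest order — this is a cusp.
Classification: cusp.


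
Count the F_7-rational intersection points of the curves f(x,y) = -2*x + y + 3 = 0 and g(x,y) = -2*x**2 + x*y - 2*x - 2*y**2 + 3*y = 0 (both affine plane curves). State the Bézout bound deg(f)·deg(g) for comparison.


Common zeros: ∅; count = 0; Bézout bound = 2.

deg(f) = 1, deg(g) = 2, so Bézout bound = 2.
Scan x ∈ F_7. For each x, list the y ∈ F_7 with f(x, y) ≡ 0 and those with g(x, y) ≡ 0 (mod 7); the common zeros in that column are the intersection.
  x = 0: f ≡ 0 at y ∈ {4}; g ≡ 0 at y ∈ {0, 5}; common: ∅.
  x = 1: f ≡ 0 at y ∈ {6}; g ≡ 0 at y ∈ ∅; common: ∅.
  x = 2: f ≡ 0 at y ∈ {1}; g ≡ 0 at y ∈ ∅; common: ∅.
  x = 3: f ≡ 0 at y ∈ {3}; g ≡ 0 at y ∈ ∅; common: ∅.
  x = 4: f ≡ 0 at y ∈ {5}; g ≡ 0 at y ∈ {1, 6}; common: ∅.
  x = 5: f ≡ 0 at y ∈ {0}; g ≡ 0 at y ∈ {5, 6}; common: ∅.
  x = 6: f ≡ 0 at y ∈ {2}; g ≡ 0 at y ∈ {0, 1}; common: ∅.
Collecting: common zeros = ∅, so the count is 0.
Comparison with the Bézout bound: 0 ≤ 2 = deg(f)·deg(g), as expected for curves with no common component (the affine F_7-count falls short of the bound because intersections may lie at infinity, over extension fields, or carry multiplicity).


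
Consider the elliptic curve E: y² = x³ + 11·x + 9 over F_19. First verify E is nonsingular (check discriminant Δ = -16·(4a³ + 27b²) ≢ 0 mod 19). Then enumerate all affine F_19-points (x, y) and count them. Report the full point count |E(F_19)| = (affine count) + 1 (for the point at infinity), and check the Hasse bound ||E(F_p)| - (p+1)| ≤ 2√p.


Affine points = {(0, 3), (0, 16), (2, 1), (2, 18), (6, 5), (6, 14), (7, 7), (7, 12), (8, 1), (8, 18), (9, 1), (9, 18), (10, 6), (10, 13), (11, 6), (11, 13), (12, 8), (12, 11), (14, 0), (16, 5), (16, 14), (17, 6), (17, 13), (18, 4), (18, 15)}; affine count = 25; |E(F_19)| = 26.

Discriminant check: Δ ∝ 4a³ + 27b² = 4·11³ + 27·9² = 4·1331 + 27·81 ≡ 6 (mod 19). Nonzero ⇒ E is nonsingular.
For each x ∈ F_19, compute rhs = x³ + 11·x + 9 mod 19, then count y ∈ F_19 with y² ≡ rhs.
  x = 0: rhs = 9, matching y values: 3, 16 (2 points).
  x = 1: rhs = 2, matching y values: none (0 points).
  x = 2: rhs = 1, matching y values: 1, 18 (2 points).
  x = 3: rhs = 12, matching y values: none (0 points).
  x = 4: rhs = 3, matching y values: none (0 points).
  x = 5: rhs = 18, matching y values: none (0 points).
  x = 6: rhs = 6, matching y values: 5, 14 (2 points).
  x = 7: rhs = 11, matching y values: 7, 12 (2 points).
  x = 8: rhs = 1, matching y values: 1, 18 (2 points).
  x = 9: rhs = 1, matching y values: 1, 18 (2 points).
  x = 10: rhs = 17, matching y values: 6, 13 (2 points).
  x = 11: rhs = 17, matching y values: 6, 13 (2 points).
  x = 12: rhs = 7, matching y values: 8, 11 (2 points).
  x = 13: rhs = 12, matching y values: none (0 points).
  x = 14: rhs = 0, matching y values: 0 (1 points).
  x = 15: rhs = 15, matching y values: none (0 points).
  x = 16: rhs = 6, matching y values: 5, 14 (2 points).
  x = 17: rhs = 17, matching y values: 6, 13 (2 points).
  x = 18: rhs = 16, matching y values: 4, 15 (2 points).
Total affine count: 25.
Full point count |E(F_19)| = 25 + 1 = 26.
Hasse bound: |26 − (19+1)| = |6| = 6 ≤ 2√19 ≈ 8.7178 ✓.


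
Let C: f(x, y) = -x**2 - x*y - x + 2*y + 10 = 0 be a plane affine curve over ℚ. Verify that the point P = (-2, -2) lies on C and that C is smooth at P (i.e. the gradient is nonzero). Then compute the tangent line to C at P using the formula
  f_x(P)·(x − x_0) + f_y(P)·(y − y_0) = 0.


Tangent line at P: 5*x + 4*y + 18 = 0.

Step 1: f(-2, -2) = 0, so P lies on C.
Step 2: partial derivatives
  f_x(x, y) = -2*x - y - 1, f_y(x, y) = 2 - x.
  f_x(P) = 5, f_y(P) = 4 (gradient nonzero, so P is smooth).
Step 3: tangent line at P: 5·(x − -2) + 4·(y − -2) = 0.
Expanding: 5*x + 4*y + 18 = 0.


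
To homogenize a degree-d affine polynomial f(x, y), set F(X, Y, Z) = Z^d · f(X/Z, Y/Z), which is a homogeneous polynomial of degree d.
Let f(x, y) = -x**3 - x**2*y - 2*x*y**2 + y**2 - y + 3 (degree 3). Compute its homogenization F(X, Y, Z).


F(X, Y, Z) = -X**3 - X**2*Y - 2*X*Y**2 + Y**2*Z - Y*Z**2 + 3*Z**3

deg(f) = 3.
Substitute x = X/Z, y = Y/Z into f, then multiply by Z^3.
  monomial -1·x^3·y^0 ↦ -1·X^3·Y^0·Z^0.
  monomial -1·x^2·y^1 ↦ -1·X^2·Y^1·Z^0.
  monomial -2·x^1·y^2 ↦ -2·X^1·Y^2·Z^0.
  monomial 1·x^0·y^2 ↦ 1·X^0·Y^2·Z^1.
  monomial -1·x^0·y^1 ↦ -1·X^0·Y^1·Z^2.
  monomial 3·x^0·y^0 ↦ 3·X^0·Y^0·Z^3.
Collecting: F(X, Y, Z) = -X**3 - X**2*Y - 2*X*Y**2 + Y**2*Z - Y*Z**2 + 3*Z**3.


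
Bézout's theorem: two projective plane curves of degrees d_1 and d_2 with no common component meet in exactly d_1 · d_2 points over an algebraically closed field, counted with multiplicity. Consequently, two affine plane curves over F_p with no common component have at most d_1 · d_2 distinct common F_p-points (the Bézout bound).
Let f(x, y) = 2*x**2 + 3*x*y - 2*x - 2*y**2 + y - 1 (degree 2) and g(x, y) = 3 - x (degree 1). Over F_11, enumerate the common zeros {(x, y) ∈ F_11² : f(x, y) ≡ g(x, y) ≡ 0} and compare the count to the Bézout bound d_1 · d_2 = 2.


Common zeros: {(3, 0), (3, 5)}; count = 2; Bézout bound = 2.

deg(f) = 2, deg(g) = 1, so Bézout bound = 2.
Scan x ∈ F_11. For each x, list the y ∈ F_11 with f(x, y) ≡ 0 and those with g(x, y) ≡ 0 (mod 11); the common zeros in that column are the intersection.
  x = 0: f ≡ 0 at y ∈ {8, 9}; g ≡ 0 at y ∈ ∅; common: ∅.
  x = 1: f ≡ 0 at y ∈ ∅; g ≡ 0 at y ∈ ∅; common: ∅.
  x = 2: f ≡ 0 at y ∈ ∅; g ≡ 0 at y ∈ ∅; common: ∅.
  x = 3: f ≡ 0 at y ∈ {0, 5}; g ≡ 0 at y ∈ {0, 1, 2, 3, 4, 5, 6, 7, 8, 9, 10}; common: {0, 5}.
  x = 4: f ≡ 0 at y ∈ {3, 9}; g ≡ 0 at y ∈ ∅; common: ∅.
  x = 5: f ≡ 0 at y ∈ ∅; g ≡ 0 at y ∈ ∅; common: ∅.
  x = 6: f ≡ 0 at y ∈ ∅; g ≡ 0 at y ∈ ∅; common: ∅.
  x = 7: f ≡ 0 at y ∈ {5, 6}; g ≡ 0 at y ∈ ∅; common: ∅.
  x = 8: f ≡ 0 at y ∈ ∅; g ≡ 0 at y ∈ ∅; common: ∅.
  x = 9: f ≡ 0 at y ∈ {0, 3}; g ≡ 0 at y ∈ ∅; common: ∅.
  x = 10: f ≡ 0 at y ∈ ∅; g ≡ 0 at y ∈ ∅; common: ∅.
Collecting: common zeros = {(3, 0), (3, 5)}, so the count is 2.
Comparison with the Bézout bound: 2 ≤ 2 = deg(f)·deg(g), as expected for curves with no common component (the bound is attained).


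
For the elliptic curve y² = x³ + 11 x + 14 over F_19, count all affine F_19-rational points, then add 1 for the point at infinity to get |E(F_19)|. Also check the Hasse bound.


Affine points = {(1, 8), (1, 11), (2, 5), (2, 14), (3, 6), (3, 13), (5, 2), (5, 17), (6, 7), (6, 12), (7, 4), (7, 15), (8, 5), (8, 14), (9, 5), (9, 14), (13, 6), (13, 13), (14, 9), (14, 10), (15, 1), (15, 18), (16, 7), (16, 12)}; affine count = 24; |E(F_19)| = 25.

Discriminant check: Δ ∝ 4a³ + 27b² = 4·11³ + 27·14² = 4·1331 + 27·196 ≡ 14 (mod 19). Nonzero ⇒ E is nonsingular.
For each x ∈ F_19, compute rhs = x³ + 11·x + 14 mod 19, then count y ∈ F_19 with y² ≡ rhs.
  x = 0: rhs = 14, matching y values: none (0 points).
  x = 1: rhs = 7, matching y values: 8, 11 (2 points).
  x = 2: rhs = 6, matching y values: 5, 14 (2 points).
  x = 3: rhs = 17, matching y values: 6, 13 (2 points).
  x = 4: rhs = 8, matching y values: none (0 points).
  x = 5: rhs = 4, matching y values: 2, 17 (2 points).
  x = 6: rhs = 11, matching y values: 7, 12 (2 points).
  x = 7: rhs = 16, matching y values: 4, 15 (2 points).
  x = 8: rhs = 6, matching y values: 5, 14 (2 points).
  x = 9: rhs = 6, matching y values: 5, 14 (2 points).
  x = 10: rhs = 3, matching y values: none (0 points).
  x = 11: rhs = 3, matching y values: none (0 points).
  x = 12: rhs = 12, matching y values: none (0 points).
  x = 13: rhs = 17, matching y values: 6, 13 (2 points).
  x = 14: rhs = 5, matching y values: 9, 10 (2 points).
  x = 15: rhs = 1, matching y values: 1, 18 (2 points).
  x = 16: rhs = 11, matching y values: 7, 12 (2 points).
  x = 17: rhs = 3, matching y values: none (0 points).
  x = 18: rhs = 2, matching y values: none (0 points).
Total affine count: 24.
Full point count |E(F_19)| = 24 + 1 = 25.
Hasse bound: |25 − (19+1)| = |5| = 5 ≤ 2√19 ≈ 8.7178 ✓.


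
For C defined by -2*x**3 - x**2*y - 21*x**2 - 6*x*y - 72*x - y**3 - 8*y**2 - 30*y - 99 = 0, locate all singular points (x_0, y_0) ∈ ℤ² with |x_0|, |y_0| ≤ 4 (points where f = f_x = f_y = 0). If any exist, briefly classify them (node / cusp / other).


Singular points: {(-3, -3)}; classification: cusp.

Compute partial derivatives:
  f_x = -6*x**2 - 2*x*y - 42*x - 6*y - 72.
  f_y = -x**2 - 6*x - 3*y**2 - 16*y - 30.
Scan x_0 ∈ {−4, ..., 4}. For each x_0, f_y(x_0, y) is a polynomial in y; find its integer roots y ∈ {−4, ..., 4}, then test f_x and f at those candidates.
  x = -4: f_y(-4, y) = -3*y**2 - 16*y - 22; no integer root y with |y| ≤ 4.
  x = -3: f_y(-3, y) = -3*y**2 - 16*y - 21; vanishes at y ∈ {-3}. (-3, -3): f_x = 0, f = 0 — SINGULAR.
  x = -2: f_y(-2, y) = -3*y**2 - 16*y - 22; no integer root y with |y| ≤ 4.
  x = -1: f_y(-1, y) = -3*y**2 - 16*y - 25; no integer root y with |y| ≤ 4.
  x = 0: f_y(0, y) = -3*y**2 - 16*y - 30; no integer root y with |y| ≤ 4.
  x = 1: f_y(1, y) = -3*y**2 - 16*y - 37; no integer root y with |y| ≤ 4.
  x = 2: f_y(2, y) = -3*y**2 - 16*y - 46; no integer root y with |y| ≤ 4.
  x = 3: f_y(3, y) = -3*y**2 - 16*y - 57; no integer root y with |y| ≤ 4.
  x = 4: f_y(4, y) = -3*y**2 - 16*y - 70; no integer root y with |y| ≤ 4.
Only singular point on the grid: (-3, -3).
Classify: substitute x = -3 + u, y = -3 + v and expand: f = -2*u**3 - u**2*v - v**3 + v**2.
No constant or linear terms (consistent with a singular point). Quadratic part: v**2. Cubic part: -2*u**3 - u**2*v - v**3.
The quadratic part v**2 is a perfect square, so there is a single (double) tangent line v = 0, i.e. y = -3. Restricting the cubic part to that line (v = 0) leaves -2*u**3 ≠ 0, so f is not divisible by v and the branch is v² ≈ 2*u**3 to lowest order — this is a cusp.
Classification: cusp.


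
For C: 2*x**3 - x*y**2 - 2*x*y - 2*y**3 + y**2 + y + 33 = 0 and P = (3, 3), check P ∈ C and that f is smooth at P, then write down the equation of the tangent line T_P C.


Tangent line at P: 39*x - 71*y + 96 = 0.

Step 1: f(3, 3) = 0, so P lies on C.
Step 2: partial derivatives
  f_x(x, y) = 6*x**2 - y**2 - 2*y, f_y(x, y) = -2*x*y - 2*x - 6*y**2 + 2*y + 1.
  f_x(P) = 39, f_y(P) = -71 (gradient nonzero, so P is smooth).
Step 3: tangent line at P: 39·(x − 3) + -71·(y − 3) = 0.
Expanding: 39*x - 71*y + 96 = 0.


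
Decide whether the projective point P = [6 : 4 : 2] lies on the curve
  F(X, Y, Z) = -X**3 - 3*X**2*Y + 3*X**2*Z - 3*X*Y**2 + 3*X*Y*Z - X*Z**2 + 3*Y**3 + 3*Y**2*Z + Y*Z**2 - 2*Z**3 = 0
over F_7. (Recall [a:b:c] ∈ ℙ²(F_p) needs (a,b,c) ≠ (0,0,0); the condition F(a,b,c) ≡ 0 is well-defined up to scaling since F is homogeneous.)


F(6,4,2) ≡ 3 (mod 7); P is NOT on the curve.

Evaluate F(6, 4, 2) term-by-term (mod 7).
  -X**3 ↦ -1·216·1·1 = -216
  -3*X**2*Y ↦ -3·36·4·1 = -432
  3*X**2*Z ↦ 3·36·1·2 = 216
  -3*X*Y**2 ↦ -3·6·16·1 = -288
  3*X*Y*Z ↦ 3·6·4·2 = 144
  -X*Z**2 ↦ -1·6·1·4 = -24
  3*Y**3 ↦ 3·1·64·1 = 192
  3*Y**2*Z ↦ 3·1·16·2 = 96
  Y*Z**2 ↦ 1·1·4·4 = 16
  -2*Z**3 ↦ -2·1·1·8 = -16
Sum: F(6, 4, 2) = (-216) + (-432) + (216) + (-288) + (144) + (-24) + (192) + (96) + (16) + (-16) = -312.
Reducing mod 7: -312 ≡ 3 (mod 7).
Since F(a, b, c) ≡ 3 ≠ 0 (mod 7), P does NOT lie on the curve.


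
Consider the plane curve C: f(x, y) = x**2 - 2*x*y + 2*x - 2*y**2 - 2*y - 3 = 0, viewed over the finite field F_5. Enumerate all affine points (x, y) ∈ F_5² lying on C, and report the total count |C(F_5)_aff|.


Affine F_5-points: {(0, 2), (1, 0), (1, 3), (2, 0), (2, 2), (3, 3)}; count = 6.

For each of the 25 pairs (x, y) ∈ F_5², evaluate f(x, y) mod 5. Record the zeros.
  x = 0: [0↦2, 1↦3, 2↦0, 3↦3, 4↦2]  zeros at y ∈ {2}
  x = 1: [0↦0, 1↦4, 2↦4, 3↦0, 4↦2]  zeros at y ∈ {0, 3}
  x = 2: [0↦0, 1↦2, 2↦0, 3↦4, 4↦4]  zeros at y ∈ {0, 2}
  x = 3: [0↦2, 1↦2, 2↦3, 3↦0, 4↦3]  zeros at y ∈ {3}
  x = 4: [0↦1, 1↦4, 2↦3, 3↦3, 4↦4]  zeros at y ∈ ∅
Collecting zeros: affine points = {(0, 2), (1, 0), (1, 3), (2, 0), (2, 2), (3, 3)}.
Total count |C(F_5)_aff| = 6.


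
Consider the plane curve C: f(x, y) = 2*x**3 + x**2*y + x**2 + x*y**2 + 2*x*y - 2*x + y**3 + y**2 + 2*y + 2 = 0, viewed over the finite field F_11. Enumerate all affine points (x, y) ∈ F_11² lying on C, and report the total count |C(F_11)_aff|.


Affine F_11-points: {(0, 3), (0, 8), (0, 10), (1, 1), (3, 9), (5, 9), (6, 2), (7, 6), (8, 1), (9, 9), (10, 3)}; count = 11.

For each of the 121 pairs (x, y) ∈ F_11², evaluate f(x, y) mod 11. Record the zeros.
  x = 0: [0↦2, 1↦6, 2↦7, 3↦0, 4↦2, 5↦8, 6↦2, 7↦1, 8↦0, 9↦5, 10↦0]  zeros at y ∈ {3, 8, 10}
  x = 1: [0↦3, 1↦0, 2↦7, 3↦8, 4↦9, 5↦5, 6↦2, 7↦6, 8↦1, 9↦4, 10↦10]  zeros at y ∈ {1}
  x = 2: [0↦7, 1↦10, 2↦3, 3↦3, 4↦5, 5↦4, 6↦6, 7↦6, 8↦10, 9↦2, 10↦10]  zeros at y ∈ ∅
  x = 3: [0↦4, 1↦4, 2↦7, 3↦8, 4↦2, 5↦6, 6↦4, 7↦2, 8↦6, 9↦0, 10↦1]  zeros at y ∈ {9}
  x = 4: [0↦6, 1↦5, 2↦9, 3↦2, 4↦1, 5↦1, 6↦8, 7↦6, 8↦1, 9↦10, 10↦6]  zeros at y ∈ ∅
  x = 5: [0↦3, 1↦3, 2↦10, 3↦8, 4↦3, 5↦1, 6↦8, 7↦8, 8↦7, 9↦0, 10↦4]  zeros at y ∈ {9}
  x = 6: [0↦7, 1↦10, 2↦0, 3↦5, 4↦9, 5↦7, 6↦5, 7↦9, 8↦3, 9↦4, 10↦7]  zeros at y ∈ {2}
  x = 7: [0↦8, 1↦5, 2↦2, 3↦5, 4↦9, 5↦9, 6↦0, 7↦10, 8↦1, 9↦1, 10↦5]  zeros at y ∈ {6}
  x = 8: [0↦7, 1↦0, 2↦6, 3↦9, 4↦4, 5↦8, 6↦5, 7↦1, 8↦2, 9↦3, 10↦10]  zeros at y ∈ {1}
  x = 9: [0↦5, 1↦7, 2↦2, 3↦7, 4↦6, 5↦5, 6↦10, 7↦5, 8↦7, 9↦0, 10↦1]  zeros at y ∈ {9}
  x = 10: [0↦3, 1↦5, 2↦2, 3↦0, 4↦5, 5↦1, 6↦5, 7↦1, 8↦6, 9↦4, 10↦1]  zeros at y ∈ {3}
Collecting zeros: affine points = {(0, 3), (0, 8), (0, 10), (1, 1), (3, 9), (5, 9), (6, 2), (7, 6), (8, 1), (9, 9), (10, 3)}.
Total count |C(F_11)_aff| = 11.


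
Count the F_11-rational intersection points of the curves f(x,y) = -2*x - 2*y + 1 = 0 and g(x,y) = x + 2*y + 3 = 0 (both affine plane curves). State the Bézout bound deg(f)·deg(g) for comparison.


Common zeros: {(4, 2)}; count = 1; Bézout bound = 1.

deg(f) = 1, deg(g) = 1, so Bézout bound = 1.
Scan x ∈ F_11. For each x, list the y ∈ F_11 with f(x, y) ≡ 0 and those with g(x, y) ≡ 0 (mod 11); the common zeros in that column are the intersection.
  x = 0: f ≡ 0 at y ∈ {6}; g ≡ 0 at y ∈ {4}; common: ∅.
  x = 1: f ≡ 0 at y ∈ {5}; g ≡ 0 at y ∈ {9}; common: ∅.
  x = 2: f ≡ 0 at y ∈ {4}; g ≡ 0 at y ∈ {3}; common: ∅.
  x = 3: f ≡ 0 at y ∈ {3}; g ≡ 0 at y ∈ {8}; common: ∅.
  x = 4: f ≡ 0 at y ∈ {2}; g ≡ 0 at y ∈ {2}; common: {2}.
  x = 5: f ≡ 0 at y ∈ {1}; g ≡ 0 at y ∈ {7}; common: ∅.
  x = 6: f ≡ 0 at y ∈ {0}; g ≡ 0 at y ∈ {1}; common: ∅.
  x = 7: f ≡ 0 at y ∈ {10}; g ≡ 0 at y ∈ {6}; common: ∅.
  x = 8: f ≡ 0 at y ∈ {9}; g ≡ 0 at y ∈ {0}; common: ∅.
  x = 9: f ≡ 0 at y ∈ {8}; g ≡ 0 at y ∈ {5}; common: ∅.
  x = 10: f ≡ 0 at y ∈ {7}; g ≡ 0 at y ∈ {10}; common: ∅.
Collecting: common zeros = {(4, 2)}, so the count is 1.
Comparison with the Bézout bound: 1 ≤ 1 = deg(f)·deg(g), as expected for curves with no common component (the bound is attained).


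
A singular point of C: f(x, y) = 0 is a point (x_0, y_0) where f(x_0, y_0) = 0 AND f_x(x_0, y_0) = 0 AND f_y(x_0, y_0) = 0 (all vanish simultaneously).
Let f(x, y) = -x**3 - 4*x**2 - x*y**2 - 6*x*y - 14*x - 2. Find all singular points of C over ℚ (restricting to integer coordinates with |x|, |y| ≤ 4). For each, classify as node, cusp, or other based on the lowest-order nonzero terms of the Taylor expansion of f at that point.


Singular points: {(-1, -3)}; classification: node.

Compute partial derivatives:
  f_x = -3*x**2 - 8*x - y**2 - 6*y - 14.
  f_y = -2*x*y - 6*x.
Scan x_0 ∈ {−4, ..., 4}. For each x_0, f_y(x_0, y) is a polynomial in y; find its integer roots y ∈ {−4, ..., 4}, then test f_x and f at those candidates.
  x = -4: f_y(-4, y) = 8*y + 24; vanishes at y ∈ {-3}. (-4, -3): f_x = -21 ≠ 0.
  x = -3: f_y(-3, y) = 6*y + 18; vanishes at y ∈ {-3}. (-3, -3): f_x = -8 ≠ 0.
  x = -2: f_y(-2, y) = 4*y + 12; vanishes at y ∈ {-3}. (-2, -3): f_x = -1 ≠ 0.
  x = -1: f_y(-1, y) = 2*y + 6; vanishes at y ∈ {-3}. (-1, -3): f_x = 0, f = 0 — SINGULAR.
  x = 0: f_y(0, y) = 0; vanishes at y ∈ {-4, -3, -2, -1, 0, 1, 2, 3, 4}. (0, -4): f_x = -6 ≠ 0; (0, -3): f_x = -5 ≠ 0; (0, -2): f_x = -6 ≠ 0; (0, -1): f_x = -9 ≠ 0; (0, 0): f_x = -14 ≠ 0; (0, 1): f_x = -21 ≠ 0; (0, 2): f_x = -30 ≠ 0; (0, 3): f_x = -41 ≠ 0; (0, 4): f_x = -54 ≠ 0.
  x = 1: f_y(1, y) = -2*y - 6; vanishes at y ∈ {-3}. (1, -3): f_x = -16 ≠ 0.
  x = 2: f_y(2, y) = -4*y - 12; vanishes at y ∈ {-3}. (2, -3): f_x = -33 ≠ 0.
  x = 3: f_y(3, y) = -6*y - 18; vanishes at y ∈ {-3}. (3, -3): f_x = -56 ≠ 0.
  x = 4: f_y(4, y) = -8*y - 24; vanishes at y ∈ {-3}. (4, -3): f_x = -85 ≠ 0.
Only singular point on the grid: (-1, -3).
Classify: substitute x = -1 + u, y = -3 + v and expand: f = -u**3 - u**2 - u*v**2 + v**2.
No constant or linear terms (consistent with a singular point). Quadratic part: -u**2 + v**2. Cubic part: -u**3 - u*v**2.
The quadratic part v**2 - u**2 = (v − u)(v + u) splits into two distinct linear factors, so there are two distinct tangent lines y − -3 = ±(x − -1) — this is a node (ordinary double point).
Classification: node.


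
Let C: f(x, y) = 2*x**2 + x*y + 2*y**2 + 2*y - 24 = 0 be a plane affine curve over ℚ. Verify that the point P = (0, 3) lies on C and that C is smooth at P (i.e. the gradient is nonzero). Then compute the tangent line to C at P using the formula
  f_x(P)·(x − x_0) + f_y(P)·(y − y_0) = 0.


Tangent line at P: 3*x + 14*y - 42 = 0.

Step 1: f(0, 3) = 0, so P lies on C.
Step 2: partial derivatives
  f_x(x, y) = 4*x + y, f_y(x, y) = x + 4*y + 2.
  f_x(P) = 3, f_y(P) = 14 (gradient nonzero, so P is smooth).
Step 3: tangent line at P: 3·(x − 0) + 14·(y − 3) = 0.
Expanding: 3*x + 14*y - 42 = 0.


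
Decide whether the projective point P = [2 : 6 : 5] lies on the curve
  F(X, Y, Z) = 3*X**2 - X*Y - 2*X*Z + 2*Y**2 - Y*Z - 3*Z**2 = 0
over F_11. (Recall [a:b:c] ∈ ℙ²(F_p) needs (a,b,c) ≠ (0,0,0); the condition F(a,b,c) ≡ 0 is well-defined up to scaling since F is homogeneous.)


F(2,6,5) ≡ 2 (mod 11); P is NOT on the curve.

Evaluate F(2, 6, 5) term-by-term (mod 11).
  3*X**2 ↦ 3·4·1·1 = 12
  -X*Y ↦ -1·2·6·1 = -12
  -2*X*Z ↦ -2·2·1·5 = -20
  2*Y**2 ↦ 2·1·36·1 = 72
  -Y*Z ↦ -1·1·6·5 = -30
  -3*Z**2 ↦ -3·1·1·25 = -75
Sum: F(2, 6, 5) = (12) + (-12) + (-20) + (72) + (-30) + (-75) = -53.
Reducing mod 11: -53 ≡ 2 (mod 11).
Since F(a, b, c) ≡ 2 ≠ 0 (mod 11), P does NOT lie on the curve.


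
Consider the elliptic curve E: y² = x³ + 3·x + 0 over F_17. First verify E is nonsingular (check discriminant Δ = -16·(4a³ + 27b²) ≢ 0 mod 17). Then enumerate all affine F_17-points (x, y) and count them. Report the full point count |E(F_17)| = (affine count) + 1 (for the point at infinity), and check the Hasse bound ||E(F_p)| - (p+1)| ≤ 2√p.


Affine points = {(0, 0), (1, 2), (1, 15), (3, 6), (3, 11), (4, 5), (4, 12), (5, 2), (5, 15), (6, 8), (6, 9), (8, 3), (8, 14), (9, 5), (9, 12), (11, 2), (11, 15), (12, 8), (12, 9), (13, 3), (13, 14), (14, 7), (14, 10), (16, 8), (16, 9)}; affine count = 25; |E(F_17)| = 26.

Discriminant check: Δ ∝ 4a³ + 27b² = 4·3³ + 27·0² = 4·27 + 27·0 ≡ 6 (mod 17). Nonzero ⇒ E is nonsingular.
For each x ∈ F_17, compute rhs = x³ + 3·x + 0 mod 17, then count y ∈ F_17 with y² ≡ rhs.
  x = 0: rhs = 0, matching y values: 0 (1 points).
  x = 1: rhs = 4, matching y values: 2, 15 (2 points).
  x = 2: rhs = 14, matching y values: none (0 points).
  x = 3: rhs = 2, matching y values: 6, 11 (2 points).
  x = 4: rhs = 8, matching y values: 5, 12 (2 points).
  x = 5: rhs = 4, matching y values: 2, 15 (2 points).
  x = 6: rhs = 13, matching y values: 8, 9 (2 points).
  x = 7: rhs = 7, matching y values: none (0 points).
  x = 8: rhs = 9, matching y values: 3, 14 (2 points).
  x = 9: rhs = 8, matching y values: 5, 12 (2 points).
  x = 10: rhs = 10, matching y values: none (0 points).
  x = 11: rhs = 4, matching y values: 2, 15 (2 points).
  x = 12: rhs = 13, matching y values: 8, 9 (2 points).
  x = 13: rhs = 9, matching y values: 3, 14 (2 points).
  x = 14: rhs = 15, matching y values: 7, 10 (2 points).
  x = 15: rhs = 3, matching y values: none (0 points).
  x = 16: rhs = 13, matching y values: 8, 9 (2 points).
Total affine count: 25.
Full point count |E(F_17)| = 25 + 1 = 26.
Hasse bound: |26 − (17+1)| = |8| = 8 ≤ 2√17 ≈ 8.2462 ✓.


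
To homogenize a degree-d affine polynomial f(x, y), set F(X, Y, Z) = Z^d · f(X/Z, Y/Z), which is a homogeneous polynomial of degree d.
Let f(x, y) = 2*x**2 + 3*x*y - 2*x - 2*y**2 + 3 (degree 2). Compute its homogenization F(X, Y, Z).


F(X, Y, Z) = 2*X**2 + 3*X*Y - 2*X*Z - 2*Y**2 + 3*Z**2

deg(f) = 2.
Substitute x = X/Z, y = Y/Z into f, then multiply by Z^2.
  monomial 2·x^2·y^0 ↦ 2·X^2·Y^0·Z^0.
  monomial 3·x^1·y^1 ↦ 3·X^1·Y^1·Z^0.
  monomial -2·x^1·y^0 ↦ -2·X^1·Y^0·Z^1.
  monomial -2·x^0·y^2 ↦ -2·X^0·Y^2·Z^0.
  monomial 3·x^0·y^0 ↦ 3·X^0·Y^0·Z^2.
Collecting: F(X, Y, Z) = 2*X**2 + 3*X*Y - 2*X*Z - 2*Y**2 + 3*Z**2.


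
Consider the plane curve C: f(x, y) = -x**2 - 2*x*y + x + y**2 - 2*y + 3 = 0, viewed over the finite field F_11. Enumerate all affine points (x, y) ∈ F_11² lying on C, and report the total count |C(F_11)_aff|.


Affine F_11-points: {(0, 4), (0, 9), (1, 1), (1, 3), (4, 4), (4, 6), (5, 3), (5, 9), (7, 6), (7, 10), (9, 1), (9, 8)}; count = 12.

For each of the 121 pairs (x, y) ∈ F_11², evaluate f(x, y) mod 11. Record the zeros.
  x = 0: [0↦3, 1↦2, 2↦3, 3↦6, 4↦0, 5↦7, 6↦5, 7↦5, 8↦7, 9↦0, 10↦6]  zeros at y ∈ {4, 9}
  x = 1: [0↦3, 1↦0, 2↦10, 3↦0, 4↦3, 5↦8, 6↦4, 7↦2, 8↦2, 9↦4, 10↦8]  zeros at y ∈ {1, 3}
  x = 2: [0↦1, 1↦7, 2↦4, 3↦3, 4↦4, 5↦7, 6↦1, 7↦8, 8↦6, 9↦6, 10↦8]  zeros at y ∈ ∅
  x = 3: [0↦8, 1↦1, 2↦7, 3↦4, 4↦3, 5↦4, 6↦7, 7↦1, 8↦8, 9↦6, 10↦6]  zeros at y ∈ ∅
  x = 4: [0↦2, 1↦4, 2↦8, 3↦3, 4↦0, 5↦10, 6↦0, 7↦3, 8↦8, 9↦4, 10↦2]  zeros at y ∈ {4, 6}
  x = 5: [0↦5, 1↦5, 2↦7, 3↦0, 4↦6, 5↦3, 6↦2, 7↦3, 8↦6, 9↦0, 10↦7]  zeros at y ∈ {3, 9}
  x = 6: [0↦6, 1↦4, 2↦4, 3↦6, 4↦10, 5↦5, 6↦2, 7↦1, 8↦2, 9↦5, 10↦10]  zeros at y ∈ ∅
  x = 7: [0↦5, 1↦1, 2↦10, 3↦10, 4↦1, 5↦5, 6↦0, 7↦8, 8↦7, 9↦8, 10↦0]  zeros at y ∈ {6, 10}
  x = 8: [0↦2, 1↦7, 2↦3, 3↦1, 4↦1, 5↦3, 6↦7, 7↦2, 8↦10, 9↦9, 10↦10]  zeros at y ∈ ∅
  x = 9: [0↦8, 1↦0, 2↦5, 3↦1, 4↦10, 5↦10, 6↦1, 7↦5, 8↦0, 9↦8, 10↦7]  zeros at y ∈ {1, 8}
  x = 10: [0↦1, 1↦2, 2↦5, 3↦10, 4↦6, 5↦4, 6↦4, 7↦6, 8↦10, 9↦5, 10↦2]  zeros at y ∈ ∅
Collecting zeros: affine points = {(0, 4), (0, 9), (1, 1), (1, 3), (4, 4), (4, 6), (5, 3), (5, 9), (7, 6), (7, 10), (9, 1), (9, 8)}.
Total count |C(F_11)_aff| = 12.
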